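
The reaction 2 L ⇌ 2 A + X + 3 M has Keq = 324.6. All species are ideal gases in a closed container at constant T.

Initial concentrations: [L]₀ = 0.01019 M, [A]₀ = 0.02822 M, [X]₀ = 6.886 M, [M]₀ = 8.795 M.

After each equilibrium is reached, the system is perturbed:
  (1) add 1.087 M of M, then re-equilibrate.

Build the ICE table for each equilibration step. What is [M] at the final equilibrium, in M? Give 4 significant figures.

[M]_eq = 9.85 M

Q₀ = 3.5929e+04 vs Keq = 324.6 ⇒ Q>K, reverse
Step 1:
                  L         A         X         M
  init      0.01019   0.02822     6.886     8.795
  Δ         0.02018  -0.02018  -0.01009  -0.03027
  eq        0.03037  0.008041     6.876     8.765
  solve Keq expr → x = -0.01009; check Q = 324.6
Then add 1.087 M of M.
Step 2:
                  L         A         X         M
  init      0.03037  0.008041     6.876     9.852
  Δ        0.001057 -0.001057 -5.2835e-04 -0.001585
  eq        0.03143  0.006985     6.875      9.85
  solve Keq expr → x = -5.2835e-04; check Q = 324.6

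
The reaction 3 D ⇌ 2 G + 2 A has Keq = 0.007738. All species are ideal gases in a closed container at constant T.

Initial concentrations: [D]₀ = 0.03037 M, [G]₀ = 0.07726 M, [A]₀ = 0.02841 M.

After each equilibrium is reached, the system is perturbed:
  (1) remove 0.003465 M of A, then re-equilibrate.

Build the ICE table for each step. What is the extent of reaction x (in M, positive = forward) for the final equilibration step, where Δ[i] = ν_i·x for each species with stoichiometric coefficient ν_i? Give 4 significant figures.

x = 9.1503e-04 M

Q₀ = 0.172 vs Keq = 0.007738 ⇒ Q>K, reverse
Step 1:
                    D           G           A
  I           0.03037     0.07726     0.02841
  C           0.01963    -0.01309    -0.01309
  E              0.05     0.06417     0.01532
  solve Keq expr → x = -0.006543; check Q = 0.007738
Then remove 0.003465 M of A.
Step 2:
                    D           G           A
  I              0.05     0.06417     0.01186
  C         -0.002745     0.00183     0.00183
  E           0.04725       0.066     0.01369
  solve Keq expr → x = 9.1503e-04; check Q = 0.007738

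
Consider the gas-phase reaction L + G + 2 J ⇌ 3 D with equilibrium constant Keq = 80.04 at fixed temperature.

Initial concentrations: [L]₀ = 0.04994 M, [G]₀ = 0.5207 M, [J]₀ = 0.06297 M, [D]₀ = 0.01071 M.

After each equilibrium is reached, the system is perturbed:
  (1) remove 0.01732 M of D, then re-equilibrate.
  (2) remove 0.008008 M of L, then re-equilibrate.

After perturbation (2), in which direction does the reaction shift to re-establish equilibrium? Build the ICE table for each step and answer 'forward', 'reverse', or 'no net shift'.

Direction: reverse

Q₀ = 0.01191 vs Keq = 80.04 ⇒ Q<K, forward
Step 1:
                   L          G          J          D
  Initial    0.04994     0.5207    0.06297    0.01071
  Change    -0.02168   -0.02168   -0.04335    0.06503
  Equil      0.02826      0.499    0.01962    0.07574
  solve Keq expr → x = 0.02168; check Q = 80.04
Then remove 0.01732 M of D.
Step 2:
                   L          G          J          D
  Initial    0.02826      0.499    0.01962    0.05842
  Change    -0.00189   -0.00189   -0.00378    0.00567
  Equil      0.02637     0.4971    0.01584    0.06409
  solve Keq expr → x = 0.00189; check Q = 80.04
Then remove 0.008008 M of L.
Step 3:
                   L          G          J          D
  Initial    0.01837     0.4971    0.01584    0.06409
  Change  8.2481e-04 8.2481e-04    0.00165  -0.002474
  Equil      0.01919      0.498    0.01749    0.06161
  solve Keq expr → x = -8.2481e-04; check Q = 80.04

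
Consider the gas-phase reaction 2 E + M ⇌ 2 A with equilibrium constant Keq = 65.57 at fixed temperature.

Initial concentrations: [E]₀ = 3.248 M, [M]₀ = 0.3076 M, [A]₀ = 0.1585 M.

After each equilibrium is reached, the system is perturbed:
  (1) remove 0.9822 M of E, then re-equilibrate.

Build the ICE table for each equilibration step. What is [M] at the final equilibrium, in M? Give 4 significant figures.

Q₀ = 0.007742 vs Keq = 65.57 ⇒ Q<K, forward
Step 1:
                   E          M          A
  Initial      3.248     0.3076     0.1585
  Change     -0.6126    -0.3063     0.6126
  Equil        2.635   0.001306     0.7711
  solve Keq expr → x = 0.3063; check Q = 65.57
Then remove 0.9822 M of E.
Step 2:
                   E          M          A
  Initial      1.653   0.001306     0.7711
  Change    0.003926   0.001963  -0.003926
  Equil        1.657   0.003269     0.7672
  solve Keq expr → x = -0.001963; check Q = 65.57

[M]_eq = 0.003269 M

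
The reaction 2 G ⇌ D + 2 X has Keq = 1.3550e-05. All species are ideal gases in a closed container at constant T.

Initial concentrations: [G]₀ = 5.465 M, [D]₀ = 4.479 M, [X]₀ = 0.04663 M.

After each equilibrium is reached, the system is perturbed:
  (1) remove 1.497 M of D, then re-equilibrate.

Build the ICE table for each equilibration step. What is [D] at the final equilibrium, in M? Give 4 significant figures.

[D]_eq = 2.965 M

Q₀ = 3.2609e-04 vs Keq = 1.3550e-05 ⇒ Q>K, reverse
Step 1:
                    G           D           X
  I             5.465       4.479     0.04663
  C           0.03704    -0.01852    -0.03704
  E             5.502        4.46     0.00959
  solve Keq expr → x = -0.01852; check Q = 1.3550e-05
Then remove 1.497 M of D.
Step 2:
                    G           D           X
  I             5.502       2.963     0.00959
  C         -0.002169    0.001084    0.002169
  E               5.5       2.965     0.01176
  solve Keq expr → x = 0.001084; check Q = 1.3550e-05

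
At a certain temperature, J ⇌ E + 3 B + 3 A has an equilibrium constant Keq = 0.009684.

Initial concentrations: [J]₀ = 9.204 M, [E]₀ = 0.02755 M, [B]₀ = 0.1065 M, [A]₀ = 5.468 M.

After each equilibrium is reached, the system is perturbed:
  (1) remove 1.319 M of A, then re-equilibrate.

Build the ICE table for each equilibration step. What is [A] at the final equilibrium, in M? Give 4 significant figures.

[A]_eq = 4.29 M

Q₀ = 5.9113e-04 vs Keq = 0.009684 ⇒ Q<K, forward
Step 1:
                  J         E         B         A
  Initial     9.204   0.02755    0.1065     5.468
  Change   -0.03267   0.03267   0.09801   0.09801
  Equil       9.171   0.06022    0.2045     5.566
  solve Keq expr → x = 0.03267; check Q = 0.009684
Then remove 1.319 M of A.
Step 2:
                  J         E         B         A
  Initial     9.171   0.06022    0.2045     4.247
  Change   -0.01421   0.01421   0.04263   0.04263
  Equil       9.157   0.07443    0.2471      4.29
  solve Keq expr → x = 0.01421; check Q = 0.009684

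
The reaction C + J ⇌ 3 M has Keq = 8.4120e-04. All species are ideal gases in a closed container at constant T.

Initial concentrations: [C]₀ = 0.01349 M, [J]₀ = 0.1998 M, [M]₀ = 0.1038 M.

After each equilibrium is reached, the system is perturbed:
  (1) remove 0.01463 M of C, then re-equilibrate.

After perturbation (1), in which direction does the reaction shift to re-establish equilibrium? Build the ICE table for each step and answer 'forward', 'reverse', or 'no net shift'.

Direction: reverse

Q₀ = 0.4149 vs Keq = 8.4120e-04 ⇒ Q>K, reverse
Step 1:
                   C          J          M
  init       0.01349     0.1998     0.1038
  Δ          0.02795    0.02795   -0.08385
  eq         0.04144     0.2278    0.01995
  solve Keq expr → x = -0.02795; check Q = 8.4120e-04
Then remove 0.01463 M of C.
Step 2:
                   C          J          M
  init       0.02681     0.2278    0.01995
  Δ       8.3247e-04 8.3247e-04  -0.002497
  eq         0.02764     0.2286    0.01745
  solve Keq expr → x = -8.3247e-04; check Q = 8.4120e-04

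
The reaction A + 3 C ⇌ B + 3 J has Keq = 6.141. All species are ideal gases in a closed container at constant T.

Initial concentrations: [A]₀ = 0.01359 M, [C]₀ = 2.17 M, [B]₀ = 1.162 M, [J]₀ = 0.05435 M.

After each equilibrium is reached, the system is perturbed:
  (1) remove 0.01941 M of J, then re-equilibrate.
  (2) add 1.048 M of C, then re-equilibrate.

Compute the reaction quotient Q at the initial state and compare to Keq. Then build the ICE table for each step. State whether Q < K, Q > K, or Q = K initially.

Q₀ = 0.001343 vs Keq = 6.141 ⇒ Q<K, forward
Step 1:
                   A          C          B          J
  I          0.01359       2.17      1.162    0.05435
  C         -0.01357   -0.04072    0.01357    0.04072
  E       1.7038e-05      2.129      1.176    0.09507
  solve Keq expr → x = 0.01357; check Q = 6.141
Then remove 0.01941 M of J.
Step 2:
                   A          C          B          J
  I       1.7038e-05      2.129      1.176    0.07566
  C       -8.4413e-06 -2.5324e-05 8.4413e-06 2.5324e-05
  E       8.5970e-06      2.129      1.176    0.07568
  solve Keq expr → x = 8.4413e-06; check Q = 6.141
Then add 1.048 M of C.
Step 3:
                   A          C          B          J
  I       8.5970e-06      3.177      1.176    0.07568
  C       -6.0076e-06 -1.8023e-05 6.0076e-06 1.8023e-05
  E       2.5894e-06      3.177      1.176     0.0757
  solve Keq expr → x = 6.0076e-06; check Q = 6.141

Q₀ = 0.001343; Q < K (proceeds forward)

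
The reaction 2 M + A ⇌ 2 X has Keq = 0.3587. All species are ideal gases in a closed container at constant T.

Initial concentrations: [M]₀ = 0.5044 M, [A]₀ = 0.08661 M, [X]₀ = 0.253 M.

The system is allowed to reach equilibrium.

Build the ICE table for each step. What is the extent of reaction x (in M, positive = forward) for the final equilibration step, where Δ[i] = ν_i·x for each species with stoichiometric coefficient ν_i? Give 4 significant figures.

Q₀ = 2.905 vs Keq = 0.3587 ⇒ Q>K, reverse
Step 1:
                  M         A         X
  init       0.5044   0.08661     0.253
  Δ          0.1131   0.05654   -0.1131
  eq         0.6175    0.1431    0.1399
  solve Keq expr → x = -0.05654; check Q = 0.3587

x = -0.05654 M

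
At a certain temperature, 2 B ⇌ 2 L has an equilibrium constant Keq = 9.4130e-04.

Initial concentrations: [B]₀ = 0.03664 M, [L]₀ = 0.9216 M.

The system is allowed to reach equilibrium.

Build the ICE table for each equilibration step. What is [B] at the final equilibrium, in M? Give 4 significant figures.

[B]_eq = 0.9297 M

Q₀ = 632.7 vs Keq = 9.4130e-04 ⇒ Q>K, reverse
Step 1:
                    B           L
  init        0.03664      0.9216
  Δ            0.8931     -0.8931
  eq           0.9297     0.02852
  solve Keq expr → x = -0.4465; check Q = 9.4130e-04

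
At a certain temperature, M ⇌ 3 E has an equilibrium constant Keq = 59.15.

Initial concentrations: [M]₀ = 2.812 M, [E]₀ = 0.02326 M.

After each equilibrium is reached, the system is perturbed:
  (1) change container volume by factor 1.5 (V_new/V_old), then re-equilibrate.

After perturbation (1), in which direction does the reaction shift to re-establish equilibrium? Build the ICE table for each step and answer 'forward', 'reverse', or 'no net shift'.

Direction: forward

Q₀ = 4.4752e-06 vs Keq = 59.15 ⇒ Q<K, forward
Step 1:
                  M         E
  I           2.812   0.02326
  C          -1.437      4.31
  E           1.375     4.333
  solve Keq expr → x = 1.437; check Q = 59.15
Then change container volume by factor 1.5 (V_new/V_old).
Step 2:
                  M         E
  I          0.9169     2.889
  C         -0.1997     0.599
  E          0.7173     3.488
  solve Keq expr → x = 0.1997; check Q = 59.15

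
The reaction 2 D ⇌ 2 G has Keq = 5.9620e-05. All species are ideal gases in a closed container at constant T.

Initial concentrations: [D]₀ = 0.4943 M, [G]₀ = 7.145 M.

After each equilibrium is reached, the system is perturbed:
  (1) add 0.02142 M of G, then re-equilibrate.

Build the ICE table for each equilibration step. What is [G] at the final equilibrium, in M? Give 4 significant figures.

Q₀ = 208.9 vs Keq = 5.9620e-05 ⇒ Q>K, reverse
Step 1:
                   D          G
  I           0.4943      7.145
  C            7.086     -7.086
  E            7.581    0.05853
  solve Keq expr → x = -3.543; check Q = 5.9620e-05
Then add 0.02142 M of G.
Step 2:
                   D          G
  I            7.581    0.07995
  C          0.02126   -0.02126
  E            7.602     0.0587
  solve Keq expr → x = -0.01063; check Q = 5.9620e-05

[G]_eq = 0.0587 M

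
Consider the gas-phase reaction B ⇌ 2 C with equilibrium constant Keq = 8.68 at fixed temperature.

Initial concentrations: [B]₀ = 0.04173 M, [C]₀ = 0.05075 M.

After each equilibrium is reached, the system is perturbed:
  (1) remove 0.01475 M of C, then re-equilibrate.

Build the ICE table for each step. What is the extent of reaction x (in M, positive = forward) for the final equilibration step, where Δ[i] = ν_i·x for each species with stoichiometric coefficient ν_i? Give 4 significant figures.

x = 3.9658e-04 M

Q₀ = 0.06172 vs Keq = 8.68 ⇒ Q<K, forward
Step 1:
                   B          C
  I          0.04173    0.05075
  C         -0.03977    0.07955
  E         0.001956     0.1303
  solve Keq expr → x = 0.03977; check Q = 8.68
Then remove 0.01475 M of C.
Step 2:
                   B          C
  I         0.001956     0.1155
  C       -3.9658e-04 7.9316e-04
  E         0.001559     0.1163
  solve Keq expr → x = 3.9658e-04; check Q = 8.68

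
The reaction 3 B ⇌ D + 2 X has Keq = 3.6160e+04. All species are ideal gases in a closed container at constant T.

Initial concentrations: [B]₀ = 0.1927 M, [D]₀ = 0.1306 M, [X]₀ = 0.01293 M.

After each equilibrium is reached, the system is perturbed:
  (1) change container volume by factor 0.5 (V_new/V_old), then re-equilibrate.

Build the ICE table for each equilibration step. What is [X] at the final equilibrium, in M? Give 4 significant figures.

[X]_eq = 0.2766 M

Q₀ = 0.003051 vs Keq = 3.6160e+04 ⇒ Q<K, forward
Step 1:
                   B          D          X
  I           0.1927     0.1306    0.01293
  C           -0.188    0.06267     0.1253
  E         0.004675     0.1933     0.1383
  solve Keq expr → x = 0.06267; check Q = 3.6160e+04
Then change container volume by factor 0.5 (V_new/V_old).
Step 2:
                   B          D          X
  I         0.009351     0.3865     0.2766
  C                0          0          0
  E         0.009351     0.3865     0.2766
  solve Keq expr → x = 0; check Q = 3.6160e+04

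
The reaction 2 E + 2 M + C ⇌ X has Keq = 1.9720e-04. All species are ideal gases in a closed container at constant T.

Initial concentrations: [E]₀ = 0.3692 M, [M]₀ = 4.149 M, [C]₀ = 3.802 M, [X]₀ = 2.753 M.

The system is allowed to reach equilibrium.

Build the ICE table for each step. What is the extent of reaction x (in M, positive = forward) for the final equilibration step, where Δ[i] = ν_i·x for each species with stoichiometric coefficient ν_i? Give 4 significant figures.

x = -1.766 M

Q₀ = 0.3086 vs Keq = 1.9720e-04 ⇒ Q>K, reverse
Step 1:
                    E           M           C           X
  Initial      0.3692       4.149       3.802       2.753
  Change        3.533       3.533       1.766      -1.766
  Equil         3.902       7.682       5.568      0.9866
  solve Keq expr → x = -1.766; check Q = 1.9720e-04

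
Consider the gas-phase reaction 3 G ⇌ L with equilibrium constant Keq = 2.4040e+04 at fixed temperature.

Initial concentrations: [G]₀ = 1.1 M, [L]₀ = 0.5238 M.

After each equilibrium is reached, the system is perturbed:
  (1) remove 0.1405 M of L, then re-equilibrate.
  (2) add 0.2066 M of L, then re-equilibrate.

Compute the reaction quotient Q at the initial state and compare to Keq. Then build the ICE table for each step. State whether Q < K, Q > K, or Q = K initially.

Q₀ = 0.3935 vs Keq = 2.4040e+04 ⇒ Q<K, forward
Step 1:
                  G         L
  I             1.1    0.5238
  C          -1.067    0.3556
  E          0.0332    0.8794
  solve Keq expr → x = 0.3556; check Q = 2.4040e+04
Then remove 0.1405 M of L.
Step 2:
                  G         L
  I          0.0332    0.7389
  C       -0.001863 6.2087e-04
  E         0.03133    0.7395
  solve Keq expr → x = 6.2087e-04; check Q = 2.4040e+04
Then add 0.2066 M of L.
Step 3:
                  G         L
  I         0.03133    0.9461
  C        0.002671 -8.9037e-04
  E           0.034    0.9452
  solve Keq expr → x = -8.9037e-04; check Q = 2.4040e+04

Q₀ = 0.3935; Q < K (proceeds forward)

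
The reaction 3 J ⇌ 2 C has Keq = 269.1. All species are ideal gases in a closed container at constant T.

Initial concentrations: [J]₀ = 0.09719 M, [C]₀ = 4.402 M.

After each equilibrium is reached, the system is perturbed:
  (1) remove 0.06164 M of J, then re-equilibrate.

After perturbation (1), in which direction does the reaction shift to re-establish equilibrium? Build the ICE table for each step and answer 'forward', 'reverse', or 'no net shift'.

Direction: reverse

Q₀ = 2.1107e+04 vs Keq = 269.1 ⇒ Q>K, reverse
Step 1:
                   J          C
  init       0.09719      4.402
  Δ           0.3059    -0.2039
  eq          0.4031      4.198
  solve Keq expr → x = -0.102; check Q = 269.1
Then remove 0.06164 M of J.
Step 2:
                   J          C
  init        0.3414      4.198
  Δ          0.05911   -0.03941
  eq          0.4006      4.159
  solve Keq expr → x = -0.0197; check Q = 269.1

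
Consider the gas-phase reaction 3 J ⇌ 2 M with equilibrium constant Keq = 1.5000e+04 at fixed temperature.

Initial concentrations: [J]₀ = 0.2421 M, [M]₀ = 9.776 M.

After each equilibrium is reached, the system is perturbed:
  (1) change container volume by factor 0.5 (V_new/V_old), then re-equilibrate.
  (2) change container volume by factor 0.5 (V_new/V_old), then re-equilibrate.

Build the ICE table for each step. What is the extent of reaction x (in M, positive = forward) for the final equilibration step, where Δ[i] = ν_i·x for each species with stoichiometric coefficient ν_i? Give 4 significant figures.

Q₀ = 6735 vs Keq = 1.5000e+04 ⇒ Q<K, forward
Step 1:
                   J          M
  Initial     0.2421      9.776
  Change    -0.05624    0.03749
  Equil       0.1859      9.813
  solve Keq expr → x = 0.01875; check Q = 1.5000e+04
Then change container volume by factor 0.5 (V_new/V_old).
Step 2:
                   J          M
  Initial     0.3717      19.63
  Change    -0.07618    0.05078
  Equil       0.2955      19.68
  solve Keq expr → x = 0.02539; check Q = 1.5000e+04
Then change container volume by factor 0.5 (V_new/V_old).
Step 3:
                   J          M
  Initial     0.5911      39.36
  Change     -0.1213    0.08087
  Equil       0.4698      39.44
  solve Keq expr → x = 0.04043; check Q = 1.5000e+04

x = 0.04043 M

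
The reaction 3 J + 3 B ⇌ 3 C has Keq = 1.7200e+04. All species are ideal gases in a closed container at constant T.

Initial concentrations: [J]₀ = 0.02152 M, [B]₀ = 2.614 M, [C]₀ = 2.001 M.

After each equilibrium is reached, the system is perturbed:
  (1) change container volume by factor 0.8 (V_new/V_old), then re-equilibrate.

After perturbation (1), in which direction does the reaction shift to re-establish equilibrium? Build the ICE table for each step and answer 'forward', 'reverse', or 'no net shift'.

Direction: forward

Q₀ = 4.5009e+04 vs Keq = 1.7200e+04 ⇒ Q>K, reverse
Step 1:
                   J          B          C
  init       0.02152      2.614      2.001
  Δ         0.007928   0.007928  -0.007928
  eq         0.02945      2.622      1.993
  solve Keq expr → x = -0.002643; check Q = 1.7200e+04
Then change container volume by factor 0.8 (V_new/V_old).
Step 2:
                   J          B          C
  init       0.03681      3.277      2.491
  Δ        -0.007212  -0.007212   0.007212
  eq          0.0296       3.27      2.499
  solve Keq expr → x = 0.002404; check Q = 1.7200e+04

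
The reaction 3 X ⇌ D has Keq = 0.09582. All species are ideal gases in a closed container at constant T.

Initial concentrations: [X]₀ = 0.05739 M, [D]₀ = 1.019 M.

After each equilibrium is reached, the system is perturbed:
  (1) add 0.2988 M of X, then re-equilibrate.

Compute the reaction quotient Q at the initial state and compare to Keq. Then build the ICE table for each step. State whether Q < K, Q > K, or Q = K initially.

Q₀ = 5391; Q > K (proceeds reverse)

Q₀ = 5391 vs Keq = 0.09582 ⇒ Q>K, reverse
Step 1:
                   X          D
  Initial    0.05739      1.019
  Change       1.643    -0.5477
  Equil        1.701     0.4713
  solve Keq expr → x = -0.5477; check Q = 0.09582
Then add 0.2988 M of X.
Step 2:
                   X          D
  Initial      1.999     0.4713
  Change     -0.2162    0.07206
  Equil        1.783     0.5433
  solve Keq expr → x = 0.07206; check Q = 0.09582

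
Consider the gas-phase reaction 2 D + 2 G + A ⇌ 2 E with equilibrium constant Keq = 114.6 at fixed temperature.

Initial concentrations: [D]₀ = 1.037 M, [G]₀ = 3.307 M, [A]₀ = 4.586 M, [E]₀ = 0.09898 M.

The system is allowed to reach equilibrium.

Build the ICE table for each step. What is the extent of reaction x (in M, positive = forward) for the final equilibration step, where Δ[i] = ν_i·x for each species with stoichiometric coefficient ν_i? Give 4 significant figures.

Q₀ = 1.8165e-04 vs Keq = 114.6 ⇒ Q<K, forward
Step 1:
                  D         G         A         E
  init        1.037     3.307     4.586   0.09898
  Δ          -1.015    -1.015   -0.5073     1.015
  eq        0.02247     2.292     4.079     1.114
  solve Keq expr → x = 0.5073; check Q = 114.6

x = 0.5073 M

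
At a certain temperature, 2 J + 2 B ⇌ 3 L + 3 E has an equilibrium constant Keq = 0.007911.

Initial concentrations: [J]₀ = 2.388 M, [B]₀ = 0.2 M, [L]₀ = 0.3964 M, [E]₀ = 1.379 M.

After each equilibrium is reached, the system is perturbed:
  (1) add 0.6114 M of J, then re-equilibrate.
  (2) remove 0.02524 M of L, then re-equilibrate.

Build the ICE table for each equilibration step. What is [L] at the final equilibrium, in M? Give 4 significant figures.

[L]_eq = 0.1731 M

Q₀ = 0.7161 vs Keq = 0.007911 ⇒ Q>K, reverse
Step 1:
                   J          B          L          E
  I            2.388        0.2     0.3964      1.379
  C           0.1558     0.1558    -0.2336    -0.2336
  E            2.544     0.3558     0.1628      1.145
  solve Keq expr → x = -0.07788; check Q = 0.007911
Then add 0.6114 M of J.
Step 2:
                   J          B          L          E
  I            3.155     0.3558     0.1628      1.145
  C          -0.0118    -0.0118    0.01771    0.01771
  E            3.143      0.344     0.1805      1.163
  solve Keq expr → x = 0.005902; check Q = 0.007911
Then remove 0.02524 M of L.
Step 3:
                   J          B          L          E
  I            3.143      0.344     0.1552      1.163
  C         -0.01195   -0.01195    0.01792    0.01792
  E            3.131      0.332     0.1731      1.181
  solve Keq expr → x = 0.005974; check Q = 0.007911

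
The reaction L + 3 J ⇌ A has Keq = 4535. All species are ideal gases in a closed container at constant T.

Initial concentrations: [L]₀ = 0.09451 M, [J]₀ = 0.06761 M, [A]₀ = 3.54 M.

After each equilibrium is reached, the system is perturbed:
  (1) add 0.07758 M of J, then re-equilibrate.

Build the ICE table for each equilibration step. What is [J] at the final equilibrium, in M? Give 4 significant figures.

[J]_eq = 0.1918 M

Q₀ = 1.2120e+05 vs Keq = 4535 ⇒ Q>K, reverse
Step 1:
                  L         J         A
  init      0.09451   0.06761      3.54
  Δ         0.03752    0.1126  -0.03752
  eq          0.132    0.1802     3.502
  solve Keq expr → x = -0.03752; check Q = 4535
Then add 0.07758 M of J.
Step 2:
                  L         J         A
  init        0.132    0.2578     3.502
  Δ        -0.02197  -0.06591   0.02197
  eq         0.1101    0.1918     3.524
  solve Keq expr → x = 0.02197; check Q = 4535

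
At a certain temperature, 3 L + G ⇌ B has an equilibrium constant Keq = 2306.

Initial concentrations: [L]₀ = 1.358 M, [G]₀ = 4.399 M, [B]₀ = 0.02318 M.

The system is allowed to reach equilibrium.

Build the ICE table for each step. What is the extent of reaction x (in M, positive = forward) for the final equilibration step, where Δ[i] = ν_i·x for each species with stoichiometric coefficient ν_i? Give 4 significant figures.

Q₀ = 0.002104 vs Keq = 2306 ⇒ Q<K, forward
Step 1:
                  L         G         B
  init        1.358     4.399   0.02318
  Δ          -1.321   -0.4403    0.4403
  eq        0.03703     3.959    0.4635
  solve Keq expr → x = 0.4403; check Q = 2306

x = 0.4403 M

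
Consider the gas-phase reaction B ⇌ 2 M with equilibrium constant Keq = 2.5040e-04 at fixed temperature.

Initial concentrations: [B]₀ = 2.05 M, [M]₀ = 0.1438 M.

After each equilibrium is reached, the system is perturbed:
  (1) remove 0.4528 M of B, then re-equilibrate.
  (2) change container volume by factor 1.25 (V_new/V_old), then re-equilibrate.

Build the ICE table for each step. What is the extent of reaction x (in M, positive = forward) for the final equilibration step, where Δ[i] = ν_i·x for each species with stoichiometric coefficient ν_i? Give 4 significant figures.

Q₀ = 0.01009 vs Keq = 2.5040e-04 ⇒ Q>K, reverse
Step 1:
                  B         M
  Initial      2.05    0.1438
  Change    0.06041   -0.1208
  Equil        2.11   0.02299
  solve Keq expr → x = -0.06041; check Q = 2.5040e-04
Then remove 0.4528 M of B.
Step 2:
                  B         M
  Initial     1.658   0.02299
  Change   0.001303 -0.002607
  Equil       1.659   0.02038
  solve Keq expr → x = -0.001303; check Q = 2.5040e-04
Then change container volume by factor 1.25 (V_new/V_old).
Step 3:
                  B         M
  Initial     1.327    0.0163
  Change  -9.5897e-04  0.001918
  Equil       1.326   0.01822
  solve Keq expr → x = 9.5897e-04; check Q = 2.5040e-04

x = 9.5897e-04 M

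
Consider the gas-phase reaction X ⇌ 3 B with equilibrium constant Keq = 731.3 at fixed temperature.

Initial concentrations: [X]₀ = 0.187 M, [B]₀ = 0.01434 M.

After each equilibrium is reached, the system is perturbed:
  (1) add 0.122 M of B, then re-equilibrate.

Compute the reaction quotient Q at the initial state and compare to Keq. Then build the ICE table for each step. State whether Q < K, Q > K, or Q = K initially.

Q₀ = 1.5769e-05 vs Keq = 731.3 ⇒ Q<K, forward
Step 1:
                  X         B
  Initial     0.187   0.01434
  Change    -0.1867    0.5602
  Equil   2.5937e-04    0.5746
  solve Keq expr → x = 0.1867; check Q = 731.3
Then add 0.122 M of B.
Step 2:
                  X         B
  Initial 2.5937e-04    0.6966
  Change  2.0158e-04 -6.0474e-04
  Equil   4.6095e-04     0.696
  solve Keq expr → x = -2.0158e-04; check Q = 731.3

Q₀ = 1.5769e-05; Q < K (proceeds forward)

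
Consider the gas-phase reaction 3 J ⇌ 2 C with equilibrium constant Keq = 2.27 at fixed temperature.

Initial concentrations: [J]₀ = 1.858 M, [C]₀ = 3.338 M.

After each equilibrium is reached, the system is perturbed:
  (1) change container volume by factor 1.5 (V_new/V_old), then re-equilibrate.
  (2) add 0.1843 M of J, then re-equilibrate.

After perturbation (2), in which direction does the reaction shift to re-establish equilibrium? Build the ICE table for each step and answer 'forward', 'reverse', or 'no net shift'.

Q₀ = 1.737 vs Keq = 2.27 ⇒ Q<K, forward
Step 1:
                    J           C
  Initial       1.858       3.338
  Change      -0.1294     0.08625
  Equil         1.729       3.424
  solve Keq expr → x = 0.04312; check Q = 2.27
Then change container volume by factor 1.5 (V_new/V_old).
Step 2:
                    J           C
  Initial       1.152       2.283
  Change       0.1325    -0.08834
  Equil         1.285       2.194
  solve Keq expr → x = -0.04417; check Q = 2.27
Then add 0.1843 M of J.
Step 3:
                    J           C
  Initial       1.469       2.194
  Change      -0.1465     0.09764
  Equil         1.323       2.292
  solve Keq expr → x = 0.04882; check Q = 2.27

Direction: forward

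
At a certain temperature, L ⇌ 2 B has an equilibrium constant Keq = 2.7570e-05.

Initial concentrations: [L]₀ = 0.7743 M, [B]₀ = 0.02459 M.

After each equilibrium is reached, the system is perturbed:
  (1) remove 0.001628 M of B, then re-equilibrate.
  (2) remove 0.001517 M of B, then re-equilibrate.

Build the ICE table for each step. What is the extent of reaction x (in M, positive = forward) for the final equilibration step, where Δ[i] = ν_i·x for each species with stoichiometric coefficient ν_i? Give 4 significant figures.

x = 7.5738e-04 M

Q₀ = 7.8092e-04 vs Keq = 2.7570e-05 ⇒ Q>K, reverse
Step 1:
                    L           B
  Initial      0.7743     0.02459
  Change      0.00997    -0.01994
  Equil        0.7843     0.00465
  solve Keq expr → x = -0.00997; check Q = 2.7570e-05
Then remove 0.001628 M of B.
Step 2:
                    L           B
  Initial      0.7843    0.003022
  Change  -8.1279e-04    0.001626
  Equil        0.7835    0.004648
  solve Keq expr → x = 8.1279e-04; check Q = 2.7570e-05
Then remove 0.001517 M of B.
Step 3:
                    L           B
  Initial      0.7835    0.003131
  Change  -7.5738e-04    0.001515
  Equil        0.7827    0.004645
  solve Keq expr → x = 7.5738e-04; check Q = 2.7570e-05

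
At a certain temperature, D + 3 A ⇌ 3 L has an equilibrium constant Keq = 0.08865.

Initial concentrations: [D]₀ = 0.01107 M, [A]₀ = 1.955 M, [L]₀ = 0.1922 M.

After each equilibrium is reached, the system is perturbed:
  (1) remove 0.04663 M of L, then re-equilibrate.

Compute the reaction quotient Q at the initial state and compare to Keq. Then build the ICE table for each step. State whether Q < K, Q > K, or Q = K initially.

Q₀ = 0.08584 vs Keq = 0.08865 ⇒ Q<K, forward
Step 1:
                   D          A          L
  init       0.01107      1.955     0.1922
  Δ       -2.2614e-04 -6.7841e-04 6.7841e-04
  eq         0.01084      1.954     0.1929
  solve Keq expr → x = 2.2614e-04; check Q = 0.08865
Then remove 0.04663 M of L.
Step 2:
                   D          A          L
  init       0.01084      1.954     0.1462
  Δ        -0.004539   -0.01362    0.01362
  eq        0.006305      1.941     0.1599
  solve Keq expr → x = 0.004539; check Q = 0.08865

Q₀ = 0.08584; Q < K (proceeds forward)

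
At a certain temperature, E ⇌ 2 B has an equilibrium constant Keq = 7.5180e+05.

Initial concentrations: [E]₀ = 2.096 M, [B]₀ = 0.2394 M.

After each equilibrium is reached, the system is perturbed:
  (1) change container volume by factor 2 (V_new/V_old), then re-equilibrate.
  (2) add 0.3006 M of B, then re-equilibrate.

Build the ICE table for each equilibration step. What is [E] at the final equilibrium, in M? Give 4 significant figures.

Q₀ = 0.02734 vs Keq = 7.5180e+05 ⇒ Q<K, forward
Step 1:
                   E          B
  init         2.096     0.2394
  Δ           -2.096      4.192
  eq      2.6120e-05      4.431
  solve Keq expr → x = 2.096; check Q = 7.5180e+05
Then change container volume by factor 2 (V_new/V_old).
Step 2:
                   E          B
  init    1.3060e-05      2.216
  Δ       -6.5299e-06 1.3060e-05
  eq      6.5300e-06      2.216
  solve Keq expr → x = 6.5299e-06; check Q = 7.5180e+05
Then add 0.3006 M of B.
Step 3:
                   E          B
  init    6.5300e-06      2.516
  Δ       1.8920e-06 -3.7840e-06
  eq      8.4220e-06      2.516
  solve Keq expr → x = -1.8920e-06; check Q = 7.5180e+05

[E]_eq = 8.4220e-06 M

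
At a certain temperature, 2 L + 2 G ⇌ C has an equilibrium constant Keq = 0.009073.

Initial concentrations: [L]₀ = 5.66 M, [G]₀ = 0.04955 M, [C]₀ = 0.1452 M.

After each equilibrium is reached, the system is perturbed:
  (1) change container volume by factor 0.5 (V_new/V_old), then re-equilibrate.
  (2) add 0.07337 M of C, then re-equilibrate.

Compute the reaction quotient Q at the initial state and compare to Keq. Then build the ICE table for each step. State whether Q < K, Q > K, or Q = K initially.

Q₀ = 1.846 vs Keq = 0.009073 ⇒ Q>K, reverse
Step 1:
                   L          G          C
  init          5.66    0.04955     0.1452
  Δ           0.2381     0.2381    -0.1191
  eq           5.898     0.2877    0.02613
  solve Keq expr → x = -0.1191; check Q = 0.009073
Then change container volume by factor 0.5 (V_new/V_old).
Step 2:
                   L          G          C
  init          11.8     0.5754    0.05225
  Δ          -0.2138    -0.2138     0.1069
  eq           11.58     0.3616     0.1592
  solve Keq expr → x = 0.1069; check Q = 0.009073
Then add 0.07337 M of C.
Step 3:
                   L          G          C
  init         11.58     0.3616     0.2325
  Δ           0.0497     0.0497   -0.02485
  eq           11.63     0.4113     0.2077
  solve Keq expr → x = -0.02485; check Q = 0.009073

Q₀ = 1.846; Q > K (proceeds reverse)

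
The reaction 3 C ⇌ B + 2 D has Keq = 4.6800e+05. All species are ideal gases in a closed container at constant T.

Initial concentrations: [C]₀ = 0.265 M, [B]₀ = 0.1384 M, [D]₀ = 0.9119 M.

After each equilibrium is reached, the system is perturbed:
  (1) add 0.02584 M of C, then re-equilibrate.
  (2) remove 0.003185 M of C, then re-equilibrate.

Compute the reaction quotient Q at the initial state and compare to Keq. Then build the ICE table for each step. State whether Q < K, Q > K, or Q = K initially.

Q₀ = 6.184 vs Keq = 4.6800e+05 ⇒ Q<K, forward
Step 1:
                    C           B           D
  I             0.265      0.1384      0.9119
  C           -0.2568     0.08558      0.1712
  E          0.008249       0.224       1.083
  solve Keq expr → x = 0.08558; check Q = 4.6800e+05
Then add 0.02584 M of C.
Step 2:
                    C           B           D
  I           0.03409       0.224       1.083
  C          -0.02565     0.00855      0.0171
  E          0.008441      0.2325         1.1
  solve Keq expr → x = 0.00855; check Q = 4.6800e+05
Then remove 0.003185 M of C.
Step 3:
                    C           B           D
  I          0.005256      0.2325         1.1
  C          0.003161   -0.001054   -0.002108
  E          0.008417      0.2315       1.098
  solve Keq expr → x = -0.001054; check Q = 4.6800e+05

Q₀ = 6.184; Q < K (proceeds forward)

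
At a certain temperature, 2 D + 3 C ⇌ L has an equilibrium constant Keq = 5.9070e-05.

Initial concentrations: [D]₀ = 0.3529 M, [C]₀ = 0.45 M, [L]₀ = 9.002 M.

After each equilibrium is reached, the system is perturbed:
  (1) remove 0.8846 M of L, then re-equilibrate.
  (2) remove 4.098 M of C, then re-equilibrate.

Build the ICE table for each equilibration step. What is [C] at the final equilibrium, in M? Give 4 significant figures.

[C]_eq = 9.284 M

Q₀ = 793.2 vs Keq = 5.9070e-05 ⇒ Q>K, reverse
Step 1:
                    D           C           L
  init         0.3529        0.45       9.002
  Δ             7.358       11.04      -3.679
  eq            7.711       11.49       5.323
  solve Keq expr → x = -3.679; check Q = 5.9070e-05
Then remove 0.8846 M of L.
Step 2:
                    D           C           L
  init          7.711       11.49       4.438
  Δ           -0.2353     -0.3529      0.1176
  eq            7.476       11.13       4.556
  solve Keq expr → x = 0.1176; check Q = 5.9070e-05
Then remove 4.098 M of C.
Step 3:
                    D           C           L
  init          7.476       7.036       4.556
  Δ             1.499       2.248     -0.7493
  eq            8.974       9.284       3.807
  solve Keq expr → x = -0.7493; check Q = 5.9070e-05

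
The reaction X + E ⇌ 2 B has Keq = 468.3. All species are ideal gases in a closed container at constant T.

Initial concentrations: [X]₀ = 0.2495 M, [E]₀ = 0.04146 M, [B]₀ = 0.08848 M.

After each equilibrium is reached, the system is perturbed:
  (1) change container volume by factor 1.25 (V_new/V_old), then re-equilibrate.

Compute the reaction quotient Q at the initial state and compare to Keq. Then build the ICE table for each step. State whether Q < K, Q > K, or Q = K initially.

Q₀ = 0.7568; Q < K (proceeds forward)

Q₀ = 0.7568 vs Keq = 468.3 ⇒ Q<K, forward
Step 1:
                   X          E          B
  Initial     0.2495    0.04146    0.08848
  Change    -0.04116   -0.04116    0.08232
  Equil       0.2083 2.9901e-04     0.1708
  solve Keq expr → x = 0.04116; check Q = 468.3
Then change container volume by factor 1.25 (V_new/V_old).
Step 2:
                   X          E          B
  Initial     0.1667 2.3921e-04     0.1366
  Change           0          0          0
  Equil       0.1667 2.3921e-04     0.1366
  solve Keq expr → x = 0; check Q = 468.3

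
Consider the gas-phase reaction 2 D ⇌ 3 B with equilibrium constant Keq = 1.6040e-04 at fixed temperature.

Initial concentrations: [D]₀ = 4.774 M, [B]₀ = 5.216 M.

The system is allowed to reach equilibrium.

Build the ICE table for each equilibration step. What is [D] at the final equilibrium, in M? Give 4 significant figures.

Q₀ = 6.227 vs Keq = 1.6040e-04 ⇒ Q>K, reverse
Step 1:
                   D          B
  Initial      4.774      5.216
  Change       3.331     -4.997
  Equil        8.105     0.2192
  solve Keq expr → x = -1.666; check Q = 1.6040e-04

[D]_eq = 8.105 M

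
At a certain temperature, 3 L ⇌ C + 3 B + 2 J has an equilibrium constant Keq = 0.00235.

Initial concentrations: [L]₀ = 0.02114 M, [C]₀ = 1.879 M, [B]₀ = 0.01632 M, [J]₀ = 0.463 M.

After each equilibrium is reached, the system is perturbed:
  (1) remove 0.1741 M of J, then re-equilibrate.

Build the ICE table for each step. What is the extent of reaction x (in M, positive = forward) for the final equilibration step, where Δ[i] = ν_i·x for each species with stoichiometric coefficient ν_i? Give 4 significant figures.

Q₀ = 0.1853 vs Keq = 0.00235 ⇒ Q>K, reverse
Step 1:
                    L           C           B           J
  init        0.02114       1.879     0.01632       0.463
  Δ           0.01055   -0.003518    -0.01055   -0.007035
  eq          0.03169       1.875    0.005767       0.456
  solve Keq expr → x = -0.003518; check Q = 0.00235
Then remove 0.1741 M of J.
Step 2:
                    L           C           B           J
  init        0.03169       1.875    0.005767      0.2819
  Δ         -0.001726  5.7542e-04    0.001726    0.001151
  eq          0.02997       1.876    0.007494       0.283
  solve Keq expr → x = 5.7542e-04; check Q = 0.00235

x = 5.7542e-04 M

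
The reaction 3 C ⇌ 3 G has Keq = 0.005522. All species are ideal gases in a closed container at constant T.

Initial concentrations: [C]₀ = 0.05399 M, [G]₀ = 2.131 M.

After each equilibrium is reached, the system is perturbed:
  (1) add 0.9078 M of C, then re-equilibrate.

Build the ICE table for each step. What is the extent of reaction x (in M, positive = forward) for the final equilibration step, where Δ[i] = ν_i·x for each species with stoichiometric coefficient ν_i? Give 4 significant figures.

x = 0.04545 M

Q₀ = 6.1491e+04 vs Keq = 0.005522 ⇒ Q>K, reverse
Step 1:
                    C           G
  I           0.05399       2.131
  C             1.803      -1.803
  E             1.857      0.3282
  solve Keq expr → x = -0.6009; check Q = 0.005522
Then add 0.9078 M of C.
Step 2:
                    C           G
  I             2.765      0.3282
  C           -0.1364      0.1364
  E             2.628      0.4645
  solve Keq expr → x = 0.04545; check Q = 0.005522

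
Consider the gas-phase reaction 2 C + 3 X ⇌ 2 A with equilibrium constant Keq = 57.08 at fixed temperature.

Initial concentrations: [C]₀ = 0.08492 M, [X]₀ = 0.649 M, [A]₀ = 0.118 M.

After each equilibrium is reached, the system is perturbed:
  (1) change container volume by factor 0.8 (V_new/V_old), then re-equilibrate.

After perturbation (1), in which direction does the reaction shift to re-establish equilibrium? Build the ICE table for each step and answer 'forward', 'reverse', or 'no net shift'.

Direction: forward

Q₀ = 7.063 vs Keq = 57.08 ⇒ Q<K, forward
Step 1:
                   C          X          A
  I          0.08492      0.649      0.118
  C         -0.03908   -0.05863    0.03908
  E          0.04584     0.5904     0.1571
  solve Keq expr → x = 0.01954; check Q = 57.08
Then change container volume by factor 0.8 (V_new/V_old).
Step 2:
                   C          X          A
  I          0.05729      0.738     0.1964
  C         -0.01211   -0.01817    0.01211
  E          0.04518     0.7198     0.2085
  solve Keq expr → x = 0.006056; check Q = 57.08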